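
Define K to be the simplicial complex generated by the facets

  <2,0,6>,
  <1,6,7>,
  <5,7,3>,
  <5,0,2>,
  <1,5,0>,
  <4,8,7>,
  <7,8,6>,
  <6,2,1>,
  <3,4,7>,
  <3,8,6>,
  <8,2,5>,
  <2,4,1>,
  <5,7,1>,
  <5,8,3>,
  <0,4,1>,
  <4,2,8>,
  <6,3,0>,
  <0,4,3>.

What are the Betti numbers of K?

We work with the vertex ordering 0 < 1 < 2 < 3 < 4 < 5 < 6 < 7 < 8. The simplices of K, each written with vertices in increasing order, are:

  0-simplices (9): [0], [1], [2], [3], [4], [5], [6], [7], [8]
  1-simplices (27): (27 of them)
  2-simplices (18): [0,1,4], [0,1,5], [0,2,5], [0,2,6], [0,3,4], [0,3,6], [1,2,4], [1,2,6], [1,5,7], [1,6,7], [2,4,8], [2,5,8], [3,4,7], [3,5,7], [3,5,8], [3,6,8], [4,7,8], [6,7,8]

so the chain groups are C_0 ≅ Z^9, C_1 ≅ Z^27, C_2 ≅ Z^18.

The boundary map ∂_1: C_1 → C_0 is given by ∂[p,q] = [q] − [p]. For instance
  ∂[1,6] = [6] − [1].
The resulting 9×27 matrix has rank 8, and its Smith normal form has invariant factors (1,1,1,1,1,1,1,1).

The boundary map ∂_2: C_2 → C_1 maps a triangle to the signed sum of its edges. For instance
  ∂[3,6,8] = [6,8] − [3,8] + [3,6],
  ∂[0,1,5] = [1,5] − [0,5] + [0,1].
As a 27×18 matrix over Z this has rank 18, with invariant factors (1,1,1,1,1,1,1,1,1,1,1,1,1,1,1,1,1,2).

Now H_k = ker ∂_k / im ∂_{k+1}, so:

  H_0: rank C_0 − rank ∂_1 = 9 − 8 = 1, and the invariant factors of ∂_1 are all 1, so H_0 ≅ Z.
  H_1: rank ker ∂_1 − rank ∂_2 = (27 − 8) − 18 = 1, and ∂_2 has invariant factor 2 > 1, so H_1 ≅ Z ⊕ Z_2.
  H_2: rank ker ∂_2 − rank ∂_3 = (18 − 18) − 0 = 0, and there is no ∂_3, so H_2 ≅ 0.

(K is a triangulation of the Klein bottle.)

Hence the Betti numbers are b_0 = 1, b_1 = 1, b_2 = 0.

b_0 = 1, b_1 = 1, b_2 = 0.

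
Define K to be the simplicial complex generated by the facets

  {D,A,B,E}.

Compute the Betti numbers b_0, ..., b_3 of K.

Order the vertices as A < B < D < E. Listing each simplex with vertices in this order, K has dimension 3 with simplices:

  0-simplices (4): A, B, D, E
  1-simplices (6): AB, AD, AE, BD, BE, DE
  2-simplices (4): ABD, ABE, ADE, BDE
  3-simplices (1): ABDE

so the chain groups are C_0 ≅ Z^4, C_1 ≅ Z^6, C_2 ≅ Z^4, C_3 ≅ Z^1.

Boundary ∂_1: C_1 → C_0 maps an edge to its endpoints' difference, ∂[p,q] = q − p.
The resulting 4×6 matrix has rank 3, and its Smith normal form has invariant factors (1,1,1).

∂_2: C_2 → C_1 maps a triangle to the signed sum of its edges. For instance
  ∂BDE = DE − BE + BD,
  ∂ABD = BD − AD + AB.
The 6×4 boundary matrix has rank 3 and Smith normal form diag(1,1,1).

The boundary map ∂_3: C_3 → C_2 sends each 3-simplex σ to the alternating sum Σ_i (−1)^i (σ with its i-th vertex removed). For instance
  ∂ABDE = BDE − ADE + ABE − ABD.
The 4×1 boundary matrix has rank 1 and Smith normal form diag(1).

Now H_k = ker ∂_k / im ∂_{k+1}, so:

  H_0: rank C_0 − rank ∂_1 = 4 − 3 = 1, and the invariant factors of ∂_1 are all 1, so H_0 ≅ Z.
  H_1: rank ker ∂_1 − rank ∂_2 = (6 − 3) − 3 = 0, and the invariant factors of ∂_2 are all 1, so H_1 ≅ 0.
  H_2: rank ker ∂_2 − rank ∂_3 = (4 − 3) − 1 = 0, and the invariant factors of ∂_3 are all 1, so H_2 ≅ 0.
  H_3: rank ker ∂_3 − rank ∂_4 = (1 − 1) − 0 = 0, and there is no ∂_4, so H_3 ≅ 0.

Hence the Betti numbers are b_0 = 1, b_1 = 0, b_2 = 0, b_3 = 0.

b_0 = 1, b_1 = 0, b_2 = 0, b_3 = 0.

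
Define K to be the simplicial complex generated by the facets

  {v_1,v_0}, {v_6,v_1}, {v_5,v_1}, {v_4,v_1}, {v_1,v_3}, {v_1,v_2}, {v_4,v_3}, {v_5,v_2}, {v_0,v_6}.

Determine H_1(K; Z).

H_1 ≅ Z^3.

Order the vertices as v_0 < v_1 < v_2 < v_3 < v_4 < v_5 < v_6. Listing each simplex with vertices in this order, K has dimension 1 with simplices:

  0-simplices (7): [v_0], [v_1], [v_2], [v_3], [v_4], [v_5], [v_6]
  1-simplices (9): [v_0,v_1], [v_0,v_6], [v_1,v_2], [v_1,v_3], [v_1,v_4], [v_1,v_5], [v_1,v_6], [v_2,v_5], [v_3,v_4]

so the chain groups are C_0 ≅ Z^7, C_1 ≅ Z^9.

Boundary ∂_1: C_1 → C_0 sends each edge [p,q] (with p < q) to q − p.
This gives a 7×9 integer matrix of rank 6; reducing to Smith normal form yields diagonal entries (1,1,1,1,1,1).

Computing H_k = (kernel of ∂_k) / (image of ∂_{k+1}):

  H_1: rank ker ∂_1 − rank ∂_2 = (9 − 6) − 0 = 3, and there is no ∂_2, so H_1 = Z^3.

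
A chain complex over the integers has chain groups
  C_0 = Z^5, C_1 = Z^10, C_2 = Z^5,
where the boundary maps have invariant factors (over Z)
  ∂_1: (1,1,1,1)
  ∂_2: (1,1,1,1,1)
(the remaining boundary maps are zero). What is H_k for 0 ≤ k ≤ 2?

H_0 = Z,  H_1 = Z,  H_2 = 0.

H_0: b_0 = 5 − 0 − 4 = 1; torsion from ∂_1 factors > 1: none. So H_0 = Z.
H_1: b_1 = 10 − 4 − 5 = 1; torsion from ∂_2 factors > 1: none. So H_1 = Z.
H_2: b_2 = 5 − 5 − 0 = 0; torsion from ∂_3 factors > 1: none. So H_2 = 0.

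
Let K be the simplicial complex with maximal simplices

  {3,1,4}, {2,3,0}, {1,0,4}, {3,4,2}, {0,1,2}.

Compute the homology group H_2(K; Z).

We work with the vertex ordering 0 < 1 < 2 < 3 < 4. The simplices of K, each written with vertices in increasing order, are:

  0-simplices (5): [0], [1], [2], [3], [4]
  1-simplices (10): [0,1], [0,2], [0,3], [0,4], [1,2], [1,3], [1,4], [2,3], [2,4], [3,4]
  2-simplices (5): [0,1,2], [0,1,4], [0,2,3], [1,3,4], [2,3,4]

Hence C_0 ≅ Z^5, C_1 ≅ Z^10, C_2 ≅ Z^5.

∂_1: C_1 → C_0 maps an edge to its endpoints' difference, ∂[p,q] = q − p.
The resulting 5×10 matrix has rank 4, and its Smith normal form has invariant factors (1,1,1,1).

∂_2: C_2 → C_1 sends each 2-simplex [p,q,r] to [q,r] − [p,r] + [p,q]. For instance
  ∂[2,3,4] = [3,4] − [2,4] + [2,3],
  ∂[0,1,4] = [1,4] − [0,4] + [0,1].
This gives a 10×5 integer matrix of rank 5; reducing to Smith normal form yields diagonal entries (1,1,1,1,1).

Now H_k = ker ∂_k / im ∂_{k+1}, so:

  H_2: rank ker ∂_2 − rank ∂_3 = (5 − 5) − 0 = 0, and there is no ∂_3, so H_2 ≅ 0.

H_2 ≅ 0.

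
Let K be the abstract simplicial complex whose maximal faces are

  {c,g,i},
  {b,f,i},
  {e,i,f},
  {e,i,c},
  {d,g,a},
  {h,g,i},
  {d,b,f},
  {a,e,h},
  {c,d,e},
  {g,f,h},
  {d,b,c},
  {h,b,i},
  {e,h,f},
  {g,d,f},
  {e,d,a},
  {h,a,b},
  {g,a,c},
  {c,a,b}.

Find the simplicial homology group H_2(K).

H_2 ≅ 0.

Order the vertices as a < b < c < d < e < f < g < h < i. Listing each simplex with vertices in this order, K has dimension 2 with simplices:

  0-simplices (9): a, b, c, d, e, f, g, h, i
  1-simplices (27): ab, ac, ad, ae, ag, ah, bc, bd, bf, bh, bi, cd, ce, cg, ci, de, df, dg, ef, eh, ei, fg, fh, fi, gh, gi, hi
  2-simplices (18): abc, abh, acg, ade, adg, aeh, bcd, bdf, bfi, bhi, cde, cei, cgi, dfg, efh, efi, fgh, ghi

giving chain groups C_0 ≅ Z^9, C_1 ≅ Z^27, C_2 ≅ Z^18.

∂_1: C_1 → C_0 sends each edge [p,q] (with p < q) to q − p. For instance
  ∂ah = h − a.
This gives a 9×27 integer matrix of rank 8; reducing to Smith normal form yields diagonal entries (1,1,1,1,1,1,1,1).

The boundary map ∂_2: C_2 → C_1 maps a triangle to the signed sum of its edges. For instance
  ∂bcd = cd − bd + bc,
  ∂cei = ei − ci + ce.
As a 27×18 matrix over Z this has rank 18, with invariant factors (1,1,1,1,1,1,1,1,1,1,1,1,1,1,1,1,1,2).

Now H_k = ker ∂_k / im ∂_{k+1}, so:

  H_2: rank ker ∂_2 − rank ∂_3 = (18 − 18) − 0 = 0, and there is no ∂_3, so H_2 = 0.

(K is a triangulation of the Klein bottle.)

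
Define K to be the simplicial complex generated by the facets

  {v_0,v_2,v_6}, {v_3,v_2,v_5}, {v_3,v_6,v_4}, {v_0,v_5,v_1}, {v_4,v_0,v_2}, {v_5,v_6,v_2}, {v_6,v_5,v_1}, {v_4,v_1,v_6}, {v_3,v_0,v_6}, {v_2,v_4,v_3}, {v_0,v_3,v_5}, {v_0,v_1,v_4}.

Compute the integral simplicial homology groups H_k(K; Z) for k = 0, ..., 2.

H_0 = Z,  H_1 = Z/2,  H_2 = 0.

Take the total order v_0 < v_1 < v_2 < v_3 < v_4 < v_5 < v_6 on the vertex set. Then K (dimension 2) consists of the simplices:

  0-simplices (7): [v_0], [v_1], [v_2], [v_3], [v_4], [v_5], [v_6]
  1-simplices (18): (18 of them)
  2-simplices (12): (12 of them)

giving chain groups C_0 ≅ Z^7, C_1 ≅ Z^18, C_2 ≅ Z^12.

The boundary map ∂_1: C_1 → C_0 maps an edge to its endpoints' difference, ∂[p,q] = q − p.
As a 7×18 matrix over Z this has rank 6, with invariant factors (1,1,1,1,1,1).

∂_2: C_2 → C_1 acts by ∂[p,q,r] = [q,r] − [p,r] + [p,q]. For instance
  ∂[v_0,v_3,v_6] = [v_3,v_6] − [v_0,v_6] + [v_0,v_3],
  ∂[v_2,v_5,v_6] = [v_5,v_6] − [v_2,v_6] + [v_2,v_5].
This gives a 18×12 integer matrix of rank 12; reducing to Smith normal form yields diagonal entries (1,1,1,1,1,1,1,1,1,1,1,2).

From H_k ≅ ker(∂_k) / im(∂_{k+1}) we obtain:

  H_0: rank C_0 − rank ∂_1 = 7 − 6 = 1, and the invariant factors of ∂_1 are all 1, so H_0 = Z.
  H_1: rank ker ∂_1 − rank ∂_2 = (18 − 6) − 12 = 0, and ∂_2 has invariant factor 2 > 1, so H_1 = Z/2.
  H_2: rank ker ∂_2 − rank ∂_3 = (12 − 12) − 0 = 0, and there is no ∂_3, so H_2 = 0.

(K is a triangulation of the real projective plane RP^2.)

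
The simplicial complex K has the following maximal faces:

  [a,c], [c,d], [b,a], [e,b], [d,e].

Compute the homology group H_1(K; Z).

Take the total order a < b < c < d < e on the vertex set. Then K (dimension 1) consists of the simplices:

  0-simplices (5): a, b, c, d, e
  1-simplices (5): ab, ac, be, cd, de

Hence C_0 ≅ Z^5, C_1 ≅ Z^5.

The boundary map ∂_1: C_1 → C_0 is given by ∂[p,q] = [q] − [p].
The 5×5 boundary matrix has rank 4 and Smith normal form diag(1,1,1,1).

Now H_k = ker ∂_k / im ∂_{k+1}, so:

  H_1: rank ker ∂_1 − rank ∂_2 = (5 − 4) − 0 = 1, and there is no ∂_2, so H_1 = Z.

H_1 = Z.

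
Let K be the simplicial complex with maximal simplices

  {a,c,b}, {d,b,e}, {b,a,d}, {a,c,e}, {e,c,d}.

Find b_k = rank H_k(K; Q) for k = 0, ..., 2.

Take the total order a < b < c < d < e on the vertex set. Then K (dimension 2) consists of the simplices:

  0-simplices (5): a, b, c, d, e
  1-simplices (10): ab, ac, ad, ae, bc, bd, be, cd, ce, de
  2-simplices (5): abc, abd, ace, bde, cde

so the chain groups are C_0 ≅ Z^5, C_1 ≅ Z^10, C_2 ≅ Z^5.

The boundary map ∂_1: C_1 → C_0 is given by ∂[p,q] = [q] − [p]. For instance
  ∂ac = c − a.
This gives a 5×10 integer matrix of rank 4; reducing to Smith normal form yields diagonal entries (1,1,1,1).

∂_2: C_2 → C_1 acts by ∂[p,q,r] = [q,r] − [p,r] + [p,q]. For instance
  ∂ace = ce − ae + ac,
  ∂abc = bc − ac + ab.
This gives a 10×5 integer matrix of rank 5; reducing to Smith normal form yields diagonal entries (1,1,1,1,1).

Now H_k = ker ∂_k / im ∂_{k+1}, so:

  H_0: rank C_0 − rank ∂_1 = 5 − 4 = 1, and the invariant factors of ∂_1 are all 1, so H_0 ≅ Z.
  H_1: rank ker ∂_1 − rank ∂_2 = (10 − 4) − 5 = 1, and the invariant factors of ∂_2 are all 1, so H_1 ≅ Z.
  H_2: rank ker ∂_2 − rank ∂_3 = (5 − 5) − 0 = 0, and there is no ∂_3, so H_2 ≅ 0.

As a check, the Euler characteristic is 5 − 10 + 5 = 0, which agrees with 1 − 1 + 0 = 0.

Hence the Betti numbers are b_0 = 1, b_1 = 1, b_2 = 0.

b_0 = 1, b_1 = 1, b_2 = 0.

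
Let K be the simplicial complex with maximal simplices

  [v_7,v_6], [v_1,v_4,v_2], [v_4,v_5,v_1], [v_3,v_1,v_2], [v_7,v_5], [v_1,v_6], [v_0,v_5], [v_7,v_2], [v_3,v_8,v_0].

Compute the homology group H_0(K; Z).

H_0 ≅ Z.

We work with the vertex ordering v_0 < v_1 < v_2 < v_3 < v_4 < v_5 < v_6 < v_7 < v_8. The simplices of K, each written with vertices in increasing order, are:

  0-simplices (9): [v_0], [v_1], [v_2], [v_3], [v_4], [v_5], [v_6], [v_7], [v_8]
  1-simplices (15): (15 of them)
  2-simplices (4): [v_0,v_3,v_8], [v_1,v_2,v_3], [v_1,v_2,v_4], [v_1,v_4,v_5]

Hence C_0 ≅ Z^9, C_1 ≅ Z^15, C_2 ≅ Z^4.

Boundary ∂_1: C_1 → C_0 maps an edge to its endpoints' difference, ∂[p,q] = q − p.
As a 9×15 matrix over Z this has rank 8, with invariant factors (1,1,1,1,1,1,1,1).

Boundary ∂_2: C_2 → C_1 maps a triangle to the signed sum of its edges. For instance
  ∂[v_1,v_2,v_4] = [v_2,v_4] − [v_1,v_4] + [v_1,v_2],
  ∂[v_1,v_4,v_5] = [v_4,v_5] − [v_1,v_5] + [v_1,v_4].
This gives a 15×4 integer matrix of rank 4; reducing to Smith normal form yields diagonal entries (1,1,1,1).

From H_k ≅ ker(∂_k) / im(∂_{k+1}) we obtain:

  H_0: rank C_0 − rank ∂_1 = 9 − 8 = 1, and the invariant factors of ∂_1 are all 1, so H_0 ≅ Z.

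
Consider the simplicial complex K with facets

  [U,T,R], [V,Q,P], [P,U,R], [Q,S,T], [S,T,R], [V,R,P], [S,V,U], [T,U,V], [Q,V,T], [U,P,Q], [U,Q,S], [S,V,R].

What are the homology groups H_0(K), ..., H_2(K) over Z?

Order the vertices as P < Q < R < S < T < U < V. Listing each simplex with vertices in this order, K has dimension 2 with simplices:

  0-simplices (7): P, Q, R, S, T, U, V
  1-simplices (18): PQ, PR, PU, PV, QS, QT, QU, QV, RS, RT, RU, RV, ST, SU, SV, TU, TV, UV
  2-simplices (12): PQU, PQV, PRU, PRV, QST, QSU, QTV, RST, RSV, RTU, SUV, TUV

giving chain groups C_0 ≅ Z^7, C_1 ≅ Z^18, C_2 ≅ Z^12.

Boundary ∂_1: C_1 → C_0 sends each edge [p,q] (with p < q) to q − p. For instance
  ∂SV = V − S.
As a 7×18 matrix over Z this has rank 6, with invariant factors (1,1,1,1,1,1).

The boundary map ∂_2: C_2 → C_1 maps a triangle to the signed sum of its edges. For instance
  ∂QST = ST − QT + QS,
  ∂SUV = UV − SV + SU.
The 18×12 boundary matrix has rank 12 and Smith normal form diag(1,1,1,1,1,1,1,1,1,1,1,2).

Reading off H_k = ker ∂_k / im ∂_{k+1}:

  H_0: rank C_0 − rank ∂_1 = 7 − 6 = 1, and the invariant factors of ∂_1 are all 1, so H_0 = Z.
  H_1: rank ker ∂_1 − rank ∂_2 = (18 − 6) − 12 = 0, and ∂_2 has invariant factor 2 > 1, so H_1 = Z/2.
  H_2: rank ker ∂_2 − rank ∂_3 = (12 − 12) − 0 = 0, and there is no ∂_3, so H_2 = 0.

As a check, the Euler characteristic is 7 − 18 + 12 = 1, which agrees with 1 − 0 + 0 = 1.
(K is a triangulation of the real projective plane RP^2.)

H_0 ≅ Z,  H_1 ≅ Z/2,  H_2 = 0.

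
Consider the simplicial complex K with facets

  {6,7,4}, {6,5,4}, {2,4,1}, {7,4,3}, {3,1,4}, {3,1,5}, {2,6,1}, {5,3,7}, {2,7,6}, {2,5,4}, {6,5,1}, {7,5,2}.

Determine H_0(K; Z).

H_0 ≅ Z.

Order the vertices as 1 < 2 < 3 < 4 < 5 < 6 < 7. Listing each simplex with vertices in this order, K has dimension 2 with simplices:

  0-simplices (7): [1], [2], [3], [4], [5], [6], [7]
  1-simplices (18): [1,2], [1,3], [1,4], [1,5], [1,6], [2,4], [2,5], [2,6], [2,7], [3,4], [3,5], [3,7], [4,5], [4,6], [4,7], [5,6], [5,7], [6,7]
  2-simplices (12): [1,2,4], [1,2,6], [1,3,4], [1,3,5], [1,5,6], [2,4,5], [2,5,7], [2,6,7], [3,4,7], [3,5,7], [4,5,6], [4,6,7]

so the chain groups are C_0 ≅ Z^7, C_1 ≅ Z^18, C_2 ≅ Z^12.

The boundary map ∂_1: C_1 → C_0 sends each edge [p,q] (with p < q) to q − p. For instance
  ∂[1,4] = [4] − [1].
This gives a 7×18 integer matrix of rank 6; reducing to Smith normal form yields diagonal entries (1,1,1,1,1,1).

The boundary map ∂_2: C_2 → C_1 sends each 2-simplex [p,q,r] to [q,r] − [p,r] + [p,q]. For instance
  ∂[1,3,4] = [3,4] − [1,4] + [1,3],
  ∂[2,5,7] = [5,7] − [2,7] + [2,5].
The resulting 18×12 matrix has rank 12, and its Smith normal form has invariant factors (1,1,1,1,1,1,1,1,1,1,1,2).

Reading off H_k = ker ∂_k / im ∂_{k+1}:

  H_0: rank C_0 − rank ∂_1 = 7 − 6 = 1, and the invariant factors of ∂_1 are all 1, so H_0 ≅ Z.

(K is a triangulation of the real projective plane RP^2.)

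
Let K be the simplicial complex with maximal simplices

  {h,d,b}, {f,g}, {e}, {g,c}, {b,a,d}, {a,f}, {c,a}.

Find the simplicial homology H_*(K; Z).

We work with the vertex ordering a < b < c < d < e < f < g < h. The simplices of K, each written with vertices in increasing order, are:

  0-simplices (8): a, b, c, d, e, f, g, h
  1-simplices (9): ab, ac, ad, af, bd, bh, cg, dh, fg
  2-simplices (2): abd, bdh

giving chain groups C_0 ≅ Z^8, C_1 ≅ Z^9, C_2 ≅ Z^2.

The boundary map ∂_1: C_1 → C_0 sends each edge [p,q] (with p < q) to q − p. For instance
  ∂ac = c − a.
This gives a 8×9 integer matrix of rank 6; reducing to Smith normal form yields diagonal entries (1,1,1,1,1,1).

∂_2: C_2 → C_1 maps a triangle to the signed sum of its edges. For instance
  ∂abd = bd − ad + ab,
  ∂bdh = dh − bh + bd.
As a 9×2 matrix over Z this has rank 2, with invariant factors (1,1).

From H_k ≅ ker(∂_k) / im(∂_{k+1}) we obtain:

  H_0: rank C_0 − rank ∂_1 = 8 − 6 = 2, and the invariant factors of ∂_1 are all 1, so H_0 ≅ Z^2.
  H_1: rank ker ∂_1 − rank ∂_2 = (9 − 6) − 2 = 1, and the invariant factors of ∂_2 are all 1, so H_1 ≅ Z.
  H_2: rank ker ∂_2 − rank ∂_3 = (2 − 2) − 0 = 0, and there is no ∂_3, so H_2 ≅ 0.

H_0 ≅ Z^2,  H_1 ≅ Z,  H_2 = 0.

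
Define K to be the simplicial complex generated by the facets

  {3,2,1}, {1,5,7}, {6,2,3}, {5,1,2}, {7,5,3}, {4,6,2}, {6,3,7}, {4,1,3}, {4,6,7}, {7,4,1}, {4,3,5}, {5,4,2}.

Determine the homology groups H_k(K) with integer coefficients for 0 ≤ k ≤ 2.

H_0 ≅ Z,  H_1 ≅ Z/2Z,  H_2 = 0.

Fix the vertex order 1 < 2 < 3 < 4 < 5 < 6 < 7 and write every simplex with vertices in increasing order. Then dim K = 2 and the simplices of K are:

  0-simplices (7): [1], [2], [3], [4], [5], [6], [7]
  1-simplices (18): [1,2], [1,3], [1,4], [1,5], [1,7], [2,3], [2,4], [2,5], [2,6], [3,4], [3,5], [3,6], [3,7], [4,5], [4,6], [4,7], [5,7], [6,7]
  2-simplices (12): [1,2,3], [1,2,5], [1,3,4], [1,4,7], [1,5,7], [2,3,6], [2,4,5], [2,4,6], [3,4,5], [3,5,7], [3,6,7], [4,6,7]

so the chain groups are C_0 ≅ Z^7, C_1 ≅ Z^18, C_2 ≅ Z^12.

Boundary ∂_1: C_1 → C_0 is given by ∂[p,q] = [q] − [p].
This gives a 7×18 integer matrix of rank 6; reducing to Smith normal form yields diagonal entries (1,1,1,1,1,1).

The boundary map ∂_2: C_2 → C_1 acts by ∂[p,q,r] = [q,r] − [p,r] + [p,q]. For instance
  ∂[2,3,6] = [3,6] − [2,6] + [2,3],
  ∂[1,2,5] = [2,5] − [1,5] + [1,2].
The 18×12 boundary matrix has rank 12 and Smith normal form diag(1,1,1,1,1,1,1,1,1,1,1,2).

Reading off H_k = ker ∂_k / im ∂_{k+1}:

  H_0: rank C_0 − rank ∂_1 = 7 − 6 = 1, and the invariant factors of ∂_1 are all 1, so H_0 = Z.
  H_1: rank ker ∂_1 − rank ∂_2 = (18 − 6) − 12 = 0, and ∂_2 has invariant factor 2 > 1, so H_1 = Z/2Z.
  H_2: rank ker ∂_2 − rank ∂_3 = (12 − 12) − 0 = 0, and there is no ∂_3, so H_2 = 0.

As a check, the Euler characteristic is 7 − 18 + 12 = 1, which agrees with 1 − 0 + 0 = 1.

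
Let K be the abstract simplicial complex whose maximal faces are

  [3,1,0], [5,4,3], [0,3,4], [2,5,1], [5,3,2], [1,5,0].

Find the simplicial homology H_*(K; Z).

H_0 ≅ Z,  H_1 ≅ Z,  H_2 = 0.

We work with the vertex ordering 0 < 1 < 2 < 3 < 4 < 5. The simplices of K, each written with vertices in increasing order, are:

  0-simplices (6): [0], [1], [2], [3], [4], [5]
  1-simplices (12): [0,1], [0,3], [0,4], [0,5], [1,2], [1,3], [1,5], [2,3], [2,5], [3,4], [3,5], [4,5]
  2-simplices (6): [0,1,3], [0,1,5], [0,3,4], [1,2,5], [2,3,5], [3,4,5]

Hence C_0 ≅ Z^6, C_1 ≅ Z^12, C_2 ≅ Z^6.

The boundary map ∂_1: C_1 → C_0 is given by ∂[p,q] = [q] − [p]. For instance
  ∂[0,3] = [3] − [0].
This gives a 6×12 integer matrix of rank 5; reducing to Smith normal form yields diagonal entries (1,1,1,1,1).

Boundary ∂_2: C_2 → C_1 sends each 2-simplex [p,q,r] to [q,r] − [p,r] + [p,q]. For instance
  ∂[0,3,4] = [3,4] − [0,4] + [0,3],
  ∂[1,2,5] = [2,5] − [1,5] + [1,2].
The resulting 12×6 matrix has rank 6, and its Smith normal form has invariant factors (1,1,1,1,1,1).

Reading off H_k = ker ∂_k / im ∂_{k+1}:

  H_0: rank C_0 − rank ∂_1 = 6 − 5 = 1, and the invariant factors of ∂_1 are all 1, so H_0 ≅ Z.
  H_1: rank ker ∂_1 − rank ∂_2 = (12 − 5) − 6 = 1, and the invariant factors of ∂_2 are all 1, so H_1 ≅ Z.
  H_2: rank ker ∂_2 − rank ∂_3 = (6 − 6) − 0 = 0, and there is no ∂_3, so H_2 ≅ 0.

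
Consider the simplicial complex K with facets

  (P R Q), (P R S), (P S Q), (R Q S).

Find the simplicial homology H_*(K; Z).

Order the vertices as P < Q < R < S. Listing each simplex with vertices in this order, K has dimension 2 with simplices:

  0-simplices (4): P, Q, R, S
  1-simplices (6): PQ, PR, PS, QR, QS, RS
  2-simplices (4): PQR, PQS, PRS, QRS

Hence C_0 ≅ Z^4, C_1 ≅ Z^6, C_2 ≅ Z^4.

Boundary ∂_1: C_1 → C_0 maps an edge to its endpoints' difference, ∂[p,q] = q − p. For instance
  ∂PS = S − P.
The resulting 4×6 matrix has rank 3, and its Smith normal form has invariant factors (1,1,1).

Boundary ∂_2: C_2 → C_1 acts by ∂[p,q,r] = [q,r] − [p,r] + [p,q]. For instance
  ∂QRS = RS − QS + QR,
  ∂PRS = RS − PS + PR.
As a 6×4 matrix over Z this has rank 3, with invariant factors (1,1,1).

Computing H_k = (kernel of ∂_k) / (image of ∂_{k+1}):

  H_0: rank C_0 − rank ∂_1 = 4 − 3 = 1, and the invariant factors of ∂_1 are all 1, so H_0 = Z.
  H_1: rank ker ∂_1 − rank ∂_2 = (6 − 3) − 3 = 0, and the invariant factors of ∂_2 are all 1, so H_1 = 0.
  H_2: rank ker ∂_2 − rank ∂_3 = (4 − 3) − 0 = 1, and there is no ∂_3, so H_2 = Z.

As a check, the Euler characteristic is 4 − 6 + 4 = 2, which agrees with 1 − 0 + 1 = 2.
(K is a triangulation of the 2-sphere S^2.)

H_0 ≅ Z,  H_1 = 0,  H_2 ≅ Z.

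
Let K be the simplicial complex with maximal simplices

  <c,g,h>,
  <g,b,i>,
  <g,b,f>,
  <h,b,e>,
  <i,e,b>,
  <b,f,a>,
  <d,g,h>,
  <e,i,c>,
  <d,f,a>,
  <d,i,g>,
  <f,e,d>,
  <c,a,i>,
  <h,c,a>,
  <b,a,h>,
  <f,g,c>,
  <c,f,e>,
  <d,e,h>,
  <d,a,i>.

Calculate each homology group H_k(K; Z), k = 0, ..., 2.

We work with the vertex ordering a < b < c < d < e < f < g < h < i. The simplices of K, each written with vertices in increasing order, are:

  0-simplices (9): a, b, c, d, e, f, g, h, i
  1-simplices (27): ab, ac, ad, af, ah, ai, be, bf, bg, bh, bi, ce, cf, cg, ch, ci, de, df, dg, dh, di, ef, eh, ei, fg, gh, gi
  2-simplices (18): abf, abh, ach, aci, adf, adi, beh, bei, bfg, bgi, cef, cei, cfg, cgh, def, deh, dgh, dgi

Hence C_0 ≅ Z^9, C_1 ≅ Z^27, C_2 ≅ Z^18.

The boundary map ∂_1: C_1 → C_0 is given by ∂[p,q] = [q] − [p].
As a 9×27 matrix over Z this has rank 8, with invariant factors (1,1,1,1,1,1,1,1).

The boundary map ∂_2: C_2 → C_1 acts by ∂[p,q,r] = [q,r] − [p,r] + [p,q]. For instance
  ∂bei = ei − bi + be,
  ∂cgh = gh − ch + cg.
The resulting 27×18 matrix has rank 17, and its Smith normal form has invariant factors (1,1,1,1,1,1,1,1,1,1,1,1,1,1,1,1,1).

Computing H_k = (kernel of ∂_k) / (image of ∂_{k+1}):

  H_0: rank C_0 − rank ∂_1 = 9 − 8 = 1, and the invariant factors of ∂_1 are all 1, so H_0 = Z.
  H_1: rank ker ∂_1 − rank ∂_2 = (27 − 8) − 17 = 2, and the invariant factors of ∂_2 are all 1, so H_1 = Z^2.
  H_2: rank ker ∂_2 − rank ∂_3 = (18 − 17) − 0 = 1, and there is no ∂_3, so H_2 = Z.

As a check, the Euler characteristic is 9 − 27 + 18 = 0, which agrees with 1 − 2 + 1 = 0.

H_0 ≅ Z,  H_1 ≅ Z^2,  H_2 ≅ Z.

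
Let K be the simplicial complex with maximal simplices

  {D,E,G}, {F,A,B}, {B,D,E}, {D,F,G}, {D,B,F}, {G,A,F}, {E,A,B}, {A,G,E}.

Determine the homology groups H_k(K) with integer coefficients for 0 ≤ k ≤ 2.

Fix the vertex order A < B < D < E < F < G and write every simplex with vertices in increasing order. Then dim K = 2 and the simplices of K are:

  0-simplices (6): A, B, D, E, F, G
  1-simplices (12): AB, AE, AF, AG, BD, BE, BF, DE, DF, DG, EG, FG
  2-simplices (8): ABE, ABF, AEG, AFG, BDE, BDF, DEG, DFG

giving chain groups C_0 ≅ Z^6, C_1 ≅ Z^12, C_2 ≅ Z^8.

The boundary map ∂_1: C_1 → C_0 maps an edge to its endpoints' difference, ∂[p,q] = q − p.
This gives a 6×12 integer matrix of rank 5; reducing to Smith normal form yields diagonal entries (1,1,1,1,1).

∂_2: C_2 → C_1 sends each 2-simplex [p,q,r] to [q,r] − [p,r] + [p,q]. For instance
  ∂BDF = DF − BF + BD,
  ∂DEG = EG − DG + DE.
The resulting 12×8 matrix has rank 7, and its Smith normal form has invariant factors (1,1,1,1,1,1,1).

From H_k ≅ ker(∂_k) / im(∂_{k+1}) we obtain:

  H_0: rank C_0 − rank ∂_1 = 6 − 5 = 1, and the invariant factors of ∂_1 are all 1, so H_0 ≅ Z.
  H_1: rank ker ∂_1 − rank ∂_2 = (12 − 5) − 7 = 0, and the invariant factors of ∂_2 are all 1, so H_1 ≅ 0.
  H_2: rank ker ∂_2 − rank ∂_3 = (8 − 7) − 0 = 1, and there is no ∂_3, so H_2 ≅ Z.

H_0 = Z,  H_1 = 0,  H_2 = Z.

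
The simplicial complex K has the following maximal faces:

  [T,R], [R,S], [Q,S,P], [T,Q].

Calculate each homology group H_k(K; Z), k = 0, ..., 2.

H_0 ≅ Z,  H_1 ≅ Z,  H_2 = 0.

Order the vertices as P < Q < R < S < T. Listing each simplex with vertices in this order, K has dimension 2 with simplices:

  0-simplices (5): P, Q, R, S, T
  1-simplices (6): PQ, PS, QS, QT, RS, RT
  2-simplices (1): PQS

Hence C_0 ≅ Z^5, C_1 ≅ Z^6, C_2 ≅ Z^1.

∂_1: C_1 → C_0 sends each edge [p,q] (with p < q) to q − p.
The 5×6 boundary matrix has rank 4 and Smith normal form diag(1,1,1,1).

Boundary ∂_2: C_2 → C_1 sends each 2-simplex [p,q,r] to [q,r] − [p,r] + [p,q]. For instance
  ∂PQS = QS − PS + PQ.
The resulting 6×1 matrix has rank 1, and its Smith normal form has invariant factors (1).

From H_k ≅ ker(∂_k) / im(∂_{k+1}) we obtain:

  H_0: rank C_0 − rank ∂_1 = 5 − 4 = 1, and the invariant factors of ∂_1 are all 1, so H_0 ≅ Z.
  H_1: rank ker ∂_1 − rank ∂_2 = (6 − 4) − 1 = 1, and the invariant factors of ∂_2 are all 1, so H_1 ≅ Z.
  H_2: rank ker ∂_2 − rank ∂_3 = (1 − 1) − 0 = 0, and there is no ∂_3, so H_2 ≅ 0.

As a check, the Euler characteristic is 5 − 6 + 1 = 0, which agrees with 1 − 1 + 0 = 0.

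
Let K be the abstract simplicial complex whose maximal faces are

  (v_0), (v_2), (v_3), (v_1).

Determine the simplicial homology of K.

H_0 = Z^4.

We work with the vertex ordering v_0 < v_1 < v_2 < v_3. The simplices of K, each written with vertices in increasing order, are:

  0-simplices (4): [v_0], [v_1], [v_2], [v_3]

giving chain groups C_0 ≅ Z^4.

Now H_k = ker ∂_k / im ∂_{k+1}, so:

  H_0: rank C_0 − rank ∂_1 = 4 − 0 = 4, and there is no ∂_1, so H_0 = Z^4.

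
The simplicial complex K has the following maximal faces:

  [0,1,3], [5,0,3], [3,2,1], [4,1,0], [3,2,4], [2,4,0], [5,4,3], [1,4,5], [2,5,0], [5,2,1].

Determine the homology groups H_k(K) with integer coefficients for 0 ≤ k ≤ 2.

Order the vertices as 0 < 1 < 2 < 3 < 4 < 5. Listing each simplex with vertices in this order, K has dimension 2 with simplices:

  0-simplices (6): [0], [1], [2], [3], [4], [5]
  1-simplices (15): [0,1], [0,2], [0,3], [0,4], [0,5], [1,2], [1,3], [1,4], [1,5], [2,3], [2,4], [2,5], [3,4], [3,5], [4,5]
  2-simplices (10): [0,1,3], [0,1,4], [0,2,4], [0,2,5], [0,3,5], [1,2,3], [1,2,5], [1,4,5], [2,3,4], [3,4,5]

so the chain groups are C_0 ≅ Z^6, C_1 ≅ Z^15, C_2 ≅ Z^10.

∂_1: C_1 → C_0 maps an edge to its endpoints' difference, ∂[p,q] = q − p. For instance
  ∂[3,4] = [4] − [3].
As a 6×15 matrix over Z this has rank 5, with invariant factors (1,1,1,1,1).

Boundary ∂_2: C_2 → C_1 maps a triangle to the signed sum of its edges. For instance
  ∂[0,1,3] = [1,3] − [0,3] + [0,1],
  ∂[0,3,5] = [3,5] − [0,5] + [0,3].
This gives a 15×10 integer matrix of rank 10; reducing to Smith normal form yields diagonal entries (1,1,1,1,1,1,1,1,1,2).

From H_k ≅ ker(∂_k) / im(∂_{k+1}) we obtain:

  H_0: rank C_0 − rank ∂_1 = 6 − 5 = 1, and the invariant factors of ∂_1 are all 1, so H_0 ≅ Z.
  H_1: rank ker ∂_1 − rank ∂_2 = (15 − 5) − 10 = 0, and ∂_2 has invariant factor 2 > 1, so H_1 ≅ Z/2.
  H_2: rank ker ∂_2 − rank ∂_3 = (10 − 10) − 0 = 0, and there is no ∂_3, so H_2 ≅ 0.

As a check, the Euler characteristic is 6 − 15 + 10 = 1, which agrees with 1 − 0 + 0 = 1.

H_0 ≅ Z,  H_1 ≅ Z/2,  H_2 = 0.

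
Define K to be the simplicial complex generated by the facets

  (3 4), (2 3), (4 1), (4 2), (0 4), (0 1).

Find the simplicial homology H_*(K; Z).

H_0 ≅ Z,  H_1 ≅ Z^2.

Take the total order 0 < 1 < 2 < 3 < 4 on the vertex set. Then K (dimension 1) consists of the simplices:

  0-simplices (5): [0], [1], [2], [3], [4]
  1-simplices (6): [0,1], [0,4], [1,4], [2,3], [2,4], [3,4]

so the chain groups are C_0 ≅ Z^5, C_1 ≅ Z^6.

The boundary map ∂_1: C_1 → C_0 is given by ∂[p,q] = [q] − [p].
As a 5×6 matrix over Z this has rank 4, with invariant factors (1,1,1,1).

From H_k ≅ ker(∂_k) / im(∂_{k+1}) we obtain:

  H_0: rank C_0 − rank ∂_1 = 5 − 4 = 1, and the invariant factors of ∂_1 are all 1, so H_0 = Z.
  H_1: rank ker ∂_1 − rank ∂_2 = (6 − 4) − 0 = 2, and there is no ∂_2, so H_1 = Z^2.

(K is a triangulation of a wedge of 2 circles.)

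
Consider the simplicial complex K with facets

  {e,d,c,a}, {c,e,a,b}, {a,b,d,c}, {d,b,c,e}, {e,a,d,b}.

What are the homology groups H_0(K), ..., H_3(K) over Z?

H_0 ≅ Z,  H_1 = 0,  H_2 = 0,  H_3 ≅ Z.

Take the total order a < b < c < d < e on the vertex set. Then K (dimension 3) consists of the simplices:

  0-simplices (5): a, b, c, d, e
  1-simplices (10): ab, ac, ad, ae, bc, bd, be, cd, ce, de
  2-simplices (10): abc, abd, abe, acd, ace, ade, bcd, bce, bde, cde
  3-simplices (5): abcd, abce, abde, acde, bcde

so the chain groups are C_0 ≅ Z^5, C_1 ≅ Z^10, C_2 ≅ Z^10, C_3 ≅ Z^5.

The boundary map ∂_1: C_1 → C_0 is given by ∂[p,q] = [q] − [p]. For instance
  ∂de = e − d.
The resulting 5×10 matrix has rank 4, and its Smith normal form has invariant factors (1,1,1,1).

Boundary ∂_2: C_2 → C_1 maps a triangle to the signed sum of its edges. For instance
  ∂abc = bc − ac + ab,
  ∂bde = de − be + bd.
The 10×10 boundary matrix has rank 6 and Smith normal form diag(1,1,1,1,1,1).

Boundary ∂_3: C_3 → C_2 sends each 3-simplex σ to the alternating sum Σ_i (−1)^i (σ with its i-th vertex removed). For instance
  ∂bcde = cde − bde + bce − bcd,
  ∂abde = bde − ade + abe − abd.
This gives a 10×5 integer matrix of rank 4; reducing to Smith normal form yields diagonal entries (1,1,1,1).

From H_k ≅ ker(∂_k) / im(∂_{k+1}) we obtain:

  H_0: rank C_0 − rank ∂_1 = 5 − 4 = 1, and the invariant factors of ∂_1 are all 1, so H_0 = Z.
  H_1: rank ker ∂_1 − rank ∂_2 = (10 − 4) − 6 = 0, and the invariant factors of ∂_2 are all 1, so H_1 = 0.
  H_2: rank ker ∂_2 − rank ∂_3 = (10 − 6) − 4 = 0, and the invariant factors of ∂_3 are all 1, so H_2 = 0.
  H_3: rank ker ∂_3 − rank ∂_4 = (5 − 4) − 0 = 1, and there is no ∂_4, so H_3 = Z.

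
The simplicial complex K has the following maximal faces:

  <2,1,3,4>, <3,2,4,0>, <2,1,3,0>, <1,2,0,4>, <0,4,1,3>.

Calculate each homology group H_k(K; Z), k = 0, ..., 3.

H_0 ≅ Z,  H_1 = 0,  H_2 = 0,  H_3 ≅ Z.

Order the vertices as 0 < 1 < 2 < 3 < 4. Listing each simplex with vertices in this order, K has dimension 3 with simplices:

  0-simplices (5): [0], [1], [2], [3], [4]
  1-simplices (10): [0,1], [0,2], [0,3], [0,4], [1,2], [1,3], [1,4], [2,3], [2,4], [3,4]
  2-simplices (10): [0,1,2], [0,1,3], [0,1,4], [0,2,3], [0,2,4], [0,3,4], [1,2,3], [1,2,4], [1,3,4], [2,3,4]
  3-simplices (5): [0,1,2,3], [0,1,2,4], [0,1,3,4], [0,2,3,4], [1,2,3,4]

Hence C_0 ≅ Z^5, C_1 ≅ Z^10, C_2 ≅ Z^10, C_3 ≅ Z^5.

∂_1: C_1 → C_0 sends each edge [p,q] (with p < q) to q − p.
As a 5×10 matrix over Z this has rank 4, with invariant factors (1,1,1,1).

∂_2: C_2 → C_1 sends each 2-simplex [p,q,r] to [q,r] − [p,r] + [p,q]. For instance
  ∂[1,3,4] = [3,4] − [1,4] + [1,3],
  ∂[1,2,3] = [2,3] − [1,3] + [1,2].
The 10×10 boundary matrix has rank 6 and Smith normal form diag(1,1,1,1,1,1).

∂_3: C_3 → C_2 sends each 3-simplex σ to the alternating sum Σ_i (−1)^i (σ with its i-th vertex removed). For instance
  ∂[1,2,3,4] = [2,3,4] − [1,3,4] + [1,2,4] − [1,2,3],
  ∂[0,1,3,4] = [1,3,4] − [0,3,4] + [0,1,4] − [0,1,3].
This gives a 10×5 integer matrix of rank 4; reducing to Smith normal form yields diagonal entries (1,1,1,1).

Now H_k = ker ∂_k / im ∂_{k+1}, so:

  H_0: rank C_0 − rank ∂_1 = 5 − 4 = 1, and the invariant factors of ∂_1 are all 1, so H_0 ≅ Z.
  H_1: rank ker ∂_1 − rank ∂_2 = (10 − 4) − 6 = 0, and the invariant factors of ∂_2 are all 1, so H_1 ≅ 0.
  H_2: rank ker ∂_2 − rank ∂_3 = (10 − 6) − 4 = 0, and the invariant factors of ∂_3 are all 1, so H_2 ≅ 0.
  H_3: rank ker ∂_3 − rank ∂_4 = (5 − 4) − 0 = 1, and there is no ∂_4, so H_3 ≅ Z.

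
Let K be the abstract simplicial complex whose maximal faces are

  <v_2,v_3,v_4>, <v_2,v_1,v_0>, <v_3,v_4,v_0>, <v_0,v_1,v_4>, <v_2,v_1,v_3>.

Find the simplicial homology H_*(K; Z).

K has 5 vertices, 10 edges, 5 triangles.
rank ∂_0 = 0, rank ∂_1 = 4 ⇒ b_0 = 5 − 0 − 4 = 1; all invariant factors of ∂_1 are 1 so no torsion. So H_0 ≅ Z.
rank ∂_1 = 4, rank ∂_2 = 5 ⇒ b_1 = 10 − 4 − 5 = 1; all invariant factors of ∂_2 are 1 so no torsion. So H_1 ≅ Z.
rank ∂_2 = 5, rank ∂_3 = 0 ⇒ b_2 = 5 − 5 − 0 = 0. So H_2 ≅ 0.

H_0 = Z,  H_1 = Z,  H_2 = 0.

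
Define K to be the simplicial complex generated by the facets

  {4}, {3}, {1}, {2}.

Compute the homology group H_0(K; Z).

H_0 ≅ Z^4.

K has 4 vertices.
rank ∂_0 = 0, rank ∂_1 = 0 ⇒ b_0 = 4 − 0 − 0 = 4. So H_0 ≅ Z^4.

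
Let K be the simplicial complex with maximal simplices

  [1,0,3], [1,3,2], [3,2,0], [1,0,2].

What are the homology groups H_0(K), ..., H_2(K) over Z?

Order the vertices as 0 < 1 < 2 < 3. Listing each simplex with vertices in this order, K has dimension 2 with simplices:

  0-simplices (4): [0], [1], [2], [3]
  1-simplices (6): [0,1], [0,2], [0,3], [1,2], [1,3], [2,3]
  2-simplices (4): [0,1,2], [0,1,3], [0,2,3], [1,2,3]

Hence C_0 ≅ Z^4, C_1 ≅ Z^6, C_2 ≅ Z^4.

Boundary ∂_1: C_1 → C_0 is given by ∂[p,q] = [q] − [p].
This gives a 4×6 integer matrix of rank 3; reducing to Smith normal form yields diagonal entries (1,1,1).

The boundary map ∂_2: C_2 → C_1 sends each 2-simplex [p,q,r] to [q,r] − [p,r] + [p,q]. For instance
  ∂[1,2,3] = [2,3] − [1,3] + [1,2],
  ∂[0,2,3] = [2,3] − [0,3] + [0,2].
The 6×4 boundary matrix has rank 3 and Smith normal form diag(1,1,1).

From H_k ≅ ker(∂_k) / im(∂_{k+1}) we obtain:

  H_0: rank C_0 − rank ∂_1 = 4 − 3 = 1, and the invariant factors of ∂_1 are all 1, so H_0 = Z.
  H_1: rank ker ∂_1 − rank ∂_2 = (6 − 3) − 3 = 0, and the invariant factors of ∂_2 are all 1, so H_1 = 0.
  H_2: rank ker ∂_2 − rank ∂_3 = (4 − 3) − 0 = 1, and there is no ∂_3, so H_2 = Z.

As a check, the Euler characteristic is 4 − 6 + 4 = 2, which agrees with 1 − 0 + 1 = 2.

H_0 = Z,  H_1 = 0,  H_2 = Z.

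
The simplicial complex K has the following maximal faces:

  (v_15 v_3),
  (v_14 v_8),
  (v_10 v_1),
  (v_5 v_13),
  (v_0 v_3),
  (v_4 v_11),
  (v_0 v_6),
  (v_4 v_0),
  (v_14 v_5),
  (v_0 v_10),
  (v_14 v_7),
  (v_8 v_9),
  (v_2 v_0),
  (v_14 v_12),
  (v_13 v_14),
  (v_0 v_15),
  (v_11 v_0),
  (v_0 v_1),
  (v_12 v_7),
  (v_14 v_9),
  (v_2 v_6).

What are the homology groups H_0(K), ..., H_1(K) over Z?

Fix the vertex order v_0 < v_1 < v_2 < v_3 < v_4 < v_5 < v_6 < v_7 < v_8 < v_9 < v_10 < v_11 < v_12 < v_13 < v_14 < v_15 and write every simplex with vertices in increasing order. Then dim K = 1 and the simplices of K are:

  0-simplices (16): [v_0], [v_1], [v_2], [v_3], [v_4], [v_5], [v_6], [v_7], [v_8], [v_9], [v_10], [v_11], [v_12], [v_13], [v_14], [v_15]
  1-simplices (21): (21 of them)

Hence C_0 ≅ Z^16, C_1 ≅ Z^21.

The boundary map ∂_1: C_1 → C_0 maps an edge to its endpoints' difference, ∂[p,q] = q − p.
The 16×21 boundary matrix has rank 14 and Smith normal form diag(1,1,1,1,1,1,1,1,1,1,1,1,1,1).

Now H_k = ker ∂_k / im ∂_{k+1}, so:

  H_0: rank C_0 − rank ∂_1 = 16 − 14 = 2, and the invariant factors of ∂_1 are all 1, so H_0 = Z^2.
  H_1: rank ker ∂_1 − rank ∂_2 = (21 − 14) − 0 = 7, and there is no ∂_2, so H_1 = Z^7.

H_0 = Z^2,  H_1 = Z^7.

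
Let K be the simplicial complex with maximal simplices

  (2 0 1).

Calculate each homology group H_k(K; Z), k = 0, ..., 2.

H_0 = Z,  H_1 = 0,  H_2 = 0.

We work with the vertex ordering 0 < 1 < 2. The simplices of K, each written with vertices in increasing order, are:

  0-simplices (3): [0], [1], [2]
  1-simplices (3): [0,1], [0,2], [1,2]
  2-simplices (1): [0,1,2]

so the chain groups are C_0 ≅ Z^3, C_1 ≅ Z^3, C_2 ≅ Z^1.

The boundary map ∂_1: C_1 → C_0 sends each edge [p,q] (with p < q) to q − p.
The resulting 3×3 matrix has rank 2, and its Smith normal form has invariant factors (1,1).

∂_2: C_2 → C_1 sends each 2-simplex [p,q,r] to [q,r] − [p,r] + [p,q]. For instance
  ∂[0,1,2] = [1,2] − [0,2] + [0,1].
The 3×1 boundary matrix has rank 1 and Smith normal form diag(1).

Reading off H_k = ker ∂_k / im ∂_{k+1}:

  H_0: rank C_0 − rank ∂_1 = 3 − 2 = 1, and the invariant factors of ∂_1 are all 1, so H_0 ≅ Z.
  H_1: rank ker ∂_1 − rank ∂_2 = (3 − 2) − 1 = 0, and the invariant factors of ∂_2 are all 1, so H_1 ≅ 0.
  H_2: rank ker ∂_2 − rank ∂_3 = (1 − 1) − 0 = 0, and there is no ∂_3, so H_2 ≅ 0.

As a check, the Euler characteristic is 3 − 3 + 1 = 1, which agrees with 1 − 0 + 0 = 1.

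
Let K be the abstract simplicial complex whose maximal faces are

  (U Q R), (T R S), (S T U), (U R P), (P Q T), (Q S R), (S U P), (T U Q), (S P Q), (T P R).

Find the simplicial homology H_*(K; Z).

H_0 = Z,  H_1 = Z/2,  H_2 = 0.

We work with the vertex ordering P < Q < R < S < T < U. The simplices of K, each written with vertices in increasing order, are:

  0-simplices (6): P, Q, R, S, T, U
  1-simplices (15): PQ, PR, PS, PT, PU, QR, QS, QT, QU, RS, RT, RU, ST, SU, TU
  2-simplices (10): PQS, PQT, PRT, PRU, PSU, QRS, QRU, QTU, RST, STU

Hence C_0 ≅ Z^6, C_1 ≅ Z^15, C_2 ≅ Z^10.

Boundary ∂_1: C_1 → C_0 maps an edge to its endpoints' difference, ∂[p,q] = q − p.
This gives a 6×15 integer matrix of rank 5; reducing to Smith normal form yields diagonal entries (1,1,1,1,1).

Boundary ∂_2: C_2 → C_1 acts by ∂[p,q,r] = [q,r] − [p,r] + [p,q]. For instance
  ∂PQT = QT − PT + PQ,
  ∂PRT = RT − PT + PR.
This gives a 15×10 integer matrix of rank 10; reducing to Smith normal form yields diagonal entries (1,1,1,1,1,1,1,1,1,2).

From H_k ≅ ker(∂_k) / im(∂_{k+1}) we obtain:

  H_0: rank C_0 − rank ∂_1 = 6 − 5 = 1, and the invariant factors of ∂_1 are all 1, so H_0 = Z.
  H_1: rank ker ∂_1 − rank ∂_2 = (15 − 5) − 10 = 0, and ∂_2 has invariant factor 2 > 1, so H_1 = Z/2.
  H_2: rank ker ∂_2 − rank ∂_3 = (10 − 10) − 0 = 0, and there is no ∂_3, so H_2 = 0.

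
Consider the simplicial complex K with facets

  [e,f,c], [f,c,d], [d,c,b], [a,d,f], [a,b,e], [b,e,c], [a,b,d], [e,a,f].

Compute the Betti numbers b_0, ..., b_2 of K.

b_0 = 1, b_1 = 0, b_2 = 1.

Fix the vertex order a < b < c < d < e < f and write every simplex with vertices in increasing order. Then dim K = 2 and the simplices of K are:

  0-simplices (6): a, b, c, d, e, f
  1-simplices (12): ab, ad, ae, af, bc, bd, be, cd, ce, cf, df, ef
  2-simplices (8): abd, abe, adf, aef, bcd, bce, cdf, cef

so the chain groups are C_0 ≅ Z^6, C_1 ≅ Z^12, C_2 ≅ Z^8.

Boundary ∂_1: C_1 → C_0 maps an edge to its endpoints' difference, ∂[p,q] = q − p.
This gives a 6×12 integer matrix of rank 5; reducing to Smith normal form yields diagonal entries (1,1,1,1,1).

Boundary ∂_2: C_2 → C_1 acts by ∂[p,q,r] = [q,r] − [p,r] + [p,q]. For instance
  ∂cdf = df − cf + cd,
  ∂abe = be − ae + ab.
The resulting 12×8 matrix has rank 7, and its Smith normal form has invariant factors (1,1,1,1,1,1,1).

Reading off H_k = ker ∂_k / im ∂_{k+1}:

  H_0: rank C_0 − rank ∂_1 = 6 − 5 = 1, and the invariant factors of ∂_1 are all 1, so H_0 = Z.
  H_1: rank ker ∂_1 − rank ∂_2 = (12 − 5) − 7 = 0, and the invariant factors of ∂_2 are all 1, so H_1 = 0.
  H_2: rank ker ∂_2 − rank ∂_3 = (8 − 7) − 0 = 1, and there is no ∂_3, so H_2 = Z.

Hence the Betti numbers are b_0 = 1, b_1 = 0, b_2 = 1.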